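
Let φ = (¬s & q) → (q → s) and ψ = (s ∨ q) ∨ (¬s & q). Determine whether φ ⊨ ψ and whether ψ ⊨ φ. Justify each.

(⟹) This fails. Under q = F, s = F, the left side is true but the right side is false.

(⟸) This fails. Under q = T, s = F, the left side is false but the right side is true.

Neither implication holds.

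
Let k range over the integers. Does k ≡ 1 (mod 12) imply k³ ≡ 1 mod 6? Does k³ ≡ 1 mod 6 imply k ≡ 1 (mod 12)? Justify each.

Converse. This fails: take k = 7. Then 7³ = 343 ≡ 1 (mod 6), yet 7 ≡ 7 (mod 12), not 1.

Forward direction. Suppose k ≡ 1 (mod 12). Then k³ ≡ 1³ = 1 (mod 12), and since 6 ∣ 12, also k³ ≡ 1 (mod 6).

(⇒) holds; (⇐) fails.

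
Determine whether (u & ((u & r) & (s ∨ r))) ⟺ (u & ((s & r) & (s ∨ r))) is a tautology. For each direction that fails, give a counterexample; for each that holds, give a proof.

Not equivalent: only (⇐) holds.

(⇐) Assume the antecedent. If r is true, the antecedent forces (r = T, s = T, u = T), and u & ((u & r) & (s ∨ r)) holds there. If r is false, the antecedent cannot hold. Either way u & ((u & r) & (s ∨ r)) holds.

(⇒) This fails. Under r = T, s = F, u = T, the left side is true but the right side is false.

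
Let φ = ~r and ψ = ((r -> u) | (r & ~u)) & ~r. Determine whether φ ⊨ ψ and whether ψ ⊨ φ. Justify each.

Converse. Assume the antecedent. If u is true, the antecedent forces (u = T, r = F), and ~r holds there. If u is false, the antecedent forces (u = F, r = F), and ~r holds there. Either way ~r holds.

Forward direction. Assume the antecedent. If u is true, the antecedent forces (u = T, r = F), and ((r -> u) | (r & ~u)) & ~r holds there. If u is false, the antecedent forces (u = F, r = F), and ((r -> u) | (r & ~u)) & ~r holds there. Either way ((r -> u) | (r & ~u)) & ~r holds.

Equivalent; both directions hold.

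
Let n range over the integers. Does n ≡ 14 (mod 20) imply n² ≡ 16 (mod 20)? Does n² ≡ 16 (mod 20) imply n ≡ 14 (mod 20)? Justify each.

Only the forward direction holds.

Forward direction. Suppose n ≡ 14 (mod 20). Write n = 20j + 14. Then (20j + 14)² = 400j² + 560j + 196 = 20(20j² + 28j + 9) + 16, so n² ≡ 16 (mod 20).

Converse. This fails: take n = 4. Then 4² = 16 ≡ 16 (mod 20), yet 4 ≡ 4 (mod 20), not 14.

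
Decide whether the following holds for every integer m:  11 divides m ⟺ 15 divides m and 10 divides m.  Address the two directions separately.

[⇒] This fails: take m = 11. Certainly 11 ∣ 11, but 15 ∤ 11.

[⇐] This fails: take m = 30. Both 15 ∣ 30 and 10 ∣ 30, yet 30 is not a multiple of 11 (since 30 = 2·11 + 8), so 11 ∤ 30.

Both directions fail.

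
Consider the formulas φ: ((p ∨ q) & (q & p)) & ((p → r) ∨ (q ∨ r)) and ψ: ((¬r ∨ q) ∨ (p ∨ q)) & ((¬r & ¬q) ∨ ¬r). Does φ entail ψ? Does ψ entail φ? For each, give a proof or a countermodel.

Both directions fail.

[⇒] This fails. Under r = T, p = T, q = T, the left side is true but the right side is false.

[⇐] This fails. Under r = F, p = F, q = F, the left side is false but the right side is true.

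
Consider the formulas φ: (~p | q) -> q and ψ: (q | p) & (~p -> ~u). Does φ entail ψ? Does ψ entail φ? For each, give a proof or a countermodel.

The forward direction fails; the converse holds.

(⇒) This fails. Under u = T, q = T, p = F, the left side is true but the right side is false.

(⇐) Assume the antecedent. If q is true, (~p | q) -> q reduces to true regardless of the other variables. If q is false, the antecedent forces (u = F, q = F, p = T) or (u = T, q = F, p = T), and (~p | q) -> q holds there. Either way (~p | q) -> q holds.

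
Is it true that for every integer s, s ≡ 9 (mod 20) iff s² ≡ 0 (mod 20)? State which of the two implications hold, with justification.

Both directions fail.

[⇒] This fails: take s = 9. Then 9 ≡ 9 (mod 20), but 9² = 81 ≡ 1 (mod 20), not 0.

[⇐] This fails: take s = 0. Then 0² = 0 ≡ 0 (mod 20), yet 0 ≡ 0 (mod 20), not 9.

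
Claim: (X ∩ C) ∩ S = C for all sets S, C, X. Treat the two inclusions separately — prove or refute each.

Reverse inclusion. This inclusion fails. Take S = ∅, C = {1}, X = ∅; then 1 ∈ C but 1 ∉ (X ∩ C) ∩ S.

Forward inclusion. Let x ∈ (X ∩ C) ∩ S. Then x ∈ S ∩ C ∩ X, from which x ∈ C.

The sets are not equal: only the forward inclusion holds.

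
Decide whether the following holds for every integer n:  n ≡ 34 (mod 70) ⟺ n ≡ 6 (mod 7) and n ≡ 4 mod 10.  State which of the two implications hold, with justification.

[⇒] Suppose n ≡ 34 (mod 70); write n = 70j + 34. Since 7 ∣ 70, reducing mod 7 gives n ≡ 34 ≡ 6 (mod 7); since 10 ∣ 70, reducing mod 10 gives n ≡ 34 ≡ 4 (mod 10).

[⇐] Conversely, if n ≡ 6 (mod 7) and n ≡ 4 (mod 10), then by the Chinese remainder theorem n ≡ 34 (mod 70). This is exactly n ≡ 34 (mod 70).

Both directions hold.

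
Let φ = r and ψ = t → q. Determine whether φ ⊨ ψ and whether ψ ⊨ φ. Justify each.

(⇒) fails and (⇐) fails.

(→) This fails. Under r = T, t = T, q = F, the left side is true but the right side is false.

(←) This fails. Under r = F, t = F, q = F, the left side is false but the right side is true.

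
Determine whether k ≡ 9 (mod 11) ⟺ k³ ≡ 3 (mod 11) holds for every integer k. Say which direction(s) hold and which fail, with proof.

The biconditional holds.

(⇐) Suppose k³ ≡ 3 (mod 11). The only residue r in {0, …, 10} with r³ ≡ 3 (mod 11) is r = 9, so k ≡ 9 (mod 11).

(⇒) Suppose k ≡ 9 (mod 11). Write k = 11j + 9. Then (11j + 9)³ = 1331j³ + 3267j² + 2673j + 729 = 11(121j³ + 297j² + 243j + 66) + 3, so k³ ≡ 3 (mod 11).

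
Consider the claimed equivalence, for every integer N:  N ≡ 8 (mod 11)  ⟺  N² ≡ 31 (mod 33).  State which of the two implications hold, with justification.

(⟹) This fails: take N = 30. Then 30 ≡ 8 (mod 11), but 30² = 900 ≡ 9 (mod 33), not 31.

(⟸) This fails: take N = 14. Then 14² = 196 ≡ 31 (mod 33), yet 14 ≡ 3 (mod 11), not 8.

Both directions fail.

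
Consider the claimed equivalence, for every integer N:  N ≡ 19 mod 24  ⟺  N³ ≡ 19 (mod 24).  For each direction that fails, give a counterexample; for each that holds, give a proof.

(⇒) Suppose N ≡ 19 mod 24. Write N = 24j + 19. Then (24j + 19)³ = 13824j³ + 32832j² + 25992j + 6859 = 24(576j³ + 1368j² + 1083j + 285) + 19, so N³ ≡ 19 (mod 24).

(⇐) Conversely, suppose N³ ≡ 19 (mod 24). The only residue r in {0, …, 23} with r³ ≡ 19 (mod 24) is r = 19, so N ≡ 19 (mod 24).

The biconditional holds.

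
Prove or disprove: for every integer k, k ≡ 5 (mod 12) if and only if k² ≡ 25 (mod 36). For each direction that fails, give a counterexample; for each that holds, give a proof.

(→) This fails: take k = 17. Then 17 ≡ 5 (mod 12), but 17² = 289 ≡ 1 (mod 36), not 25.

(←) This fails: take k = 13. Then 13² = 169 ≡ 25 (mod 36), yet 13 ≡ 1 (mod 12), not 5.

Neither implication holds.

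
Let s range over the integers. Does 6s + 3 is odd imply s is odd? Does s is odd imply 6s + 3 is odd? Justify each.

(←) Suppose s is odd. Since 6 is even, 6s is even for every s, so 6s + 3 has the same parity as 3, which is odd. Hence 6s + 3 is odd.

(→) This fails: take s = 0. Then 6s + 3 = 3, which is odd, yet s = 0 is even, not odd.

Only the reverse direction holds.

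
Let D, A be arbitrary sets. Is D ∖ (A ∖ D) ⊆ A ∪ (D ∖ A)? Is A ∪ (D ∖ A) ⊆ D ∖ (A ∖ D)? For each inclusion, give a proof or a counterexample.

Reverse inclusion. This inclusion fails. Take D = ∅, A = {1}; then 1 ∈ A ∪ (D ∖ A) but 1 ∉ D ∖ (A ∖ D).

Forward inclusion. Let x ∈ D ∖ (A ∖ D). Then either x ∈ D and x ∉ A; or x ∈ D ∩ A. In each case x ∈ A ∪ (D ∖ A), so D ∖ (A ∖ D) ⊆ A ∪ (D ∖ A).

(⊆) holds; (⊇) fails.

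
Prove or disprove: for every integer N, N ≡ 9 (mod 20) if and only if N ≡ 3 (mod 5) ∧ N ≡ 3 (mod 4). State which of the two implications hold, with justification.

Both directions fail.

Forward direction. This fails: N = 9 gives 9 ≡ 9 (mod 20) but 9 ≡ 4 (mod 5), so the conjunction on the right does not hold.

Converse. This fails: N = 3 satisfies both congruences on the right (3 ≡ 3 mod 5 and 3 ≡ 3 mod 4) yet 3 ≡ 3 (mod 20), not 9.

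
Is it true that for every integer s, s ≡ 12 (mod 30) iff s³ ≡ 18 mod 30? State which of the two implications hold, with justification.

[⇒] Suppose s ≡ 12 (mod 30). Write s = 30j + 12. Then (30j + 12)³ = 27000j³ + 32400j² + 12960j + 1728 = 30(900j³ + 1080j² + 432j + 57) + 18, so s³ ≡ 18 (mod 30).

[⇐] Conversely, suppose s³ ≡ 18 (mod 30). The only residue r in {0, …, 29} with r³ ≡ 18 (mod 30) is r = 12, so s ≡ 12 (mod 30).

The biconditional holds.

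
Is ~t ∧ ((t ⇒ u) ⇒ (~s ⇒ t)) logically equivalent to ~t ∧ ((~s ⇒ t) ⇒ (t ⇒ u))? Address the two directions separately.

Not equivalent: only (⇒) holds.

(→) Assume the antecedent. If s is true, the antecedent forces (s = T, t = F, u = F) or (s = T, t = F, u = T), and ~t ∧ ((~s ⇒ t) ⇒ (t ⇒ u)) holds there. If s is false, the antecedent cannot hold. Either way ~t ∧ ((~s ⇒ t) ⇒ (t ⇒ u)) holds.

(←) This fails. Under s = F, t = F, u = F, the left side is false but the right side is true.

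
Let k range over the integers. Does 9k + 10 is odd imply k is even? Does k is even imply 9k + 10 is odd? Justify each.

Forward direction. This fails: k = 3 gives 9k + 10 = 37, which is odd, but 3 is odd, not even.

Converse. This also fails: k = 4 is even, but 9k + 10 = 46 is even, not odd.

Neither implication holds.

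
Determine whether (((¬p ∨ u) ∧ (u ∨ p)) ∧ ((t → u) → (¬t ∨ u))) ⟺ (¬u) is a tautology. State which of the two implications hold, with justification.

Both directions fail.

(→) This fails. Under u = T, t = F, p = F, the left side is true but the right side is false.

(←) This fails. Under u = F, t = F, p = F, the left side is false but the right side is true.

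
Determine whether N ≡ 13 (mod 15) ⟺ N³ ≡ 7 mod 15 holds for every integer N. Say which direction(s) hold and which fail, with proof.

Equivalent; both directions hold.

[⇒] Suppose N ≡ 13 (mod 15). Write N = 15j + 13. Then (15j + 13)³ = 3375j³ + 8775j² + 7605j + 2197 = 15(225j³ + 585j² + 507j + 146) + 7, so N³ ≡ 7 (mod 15).

[⇐] Conversely, suppose N³ ≡ 7 (mod 15). The only residue r in {0, …, 14} with r³ ≡ 7 (mod 15) is r = 13, so N ≡ 13 (mod 15).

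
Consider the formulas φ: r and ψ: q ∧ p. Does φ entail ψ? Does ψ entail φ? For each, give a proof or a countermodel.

(⇒) This fails. Under q = F, p = F, r = T, the left side is true but the right side is false.

(⇐) This fails. Under q = T, p = T, r = F, the left side is false but the right side is true.

Neither implication holds.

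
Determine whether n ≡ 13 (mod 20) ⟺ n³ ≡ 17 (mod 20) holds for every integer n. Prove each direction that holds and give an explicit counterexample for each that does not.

(←) Suppose n³ ≡ 17 (mod 20). The only residue r in {0, …, 19} with r³ ≡ 17 (mod 20) is r = 13, so n ≡ 13 (mod 20).

(→) Suppose n ≡ 13 (mod 20). Write n = 20j + 13. Then (20j + 13)³ = 8000j³ + 15600j² + 10140j + 2197 = 20(400j³ + 780j² + 507j + 109) + 17, so n³ ≡ 17 (mod 20).

Equivalent; both directions hold.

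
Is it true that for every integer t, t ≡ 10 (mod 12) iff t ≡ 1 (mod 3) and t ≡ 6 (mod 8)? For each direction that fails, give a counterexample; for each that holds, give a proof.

Converse. If t ≡ 1 (mod 3) and t ≡ 6 (mod 8), then by the Chinese remainder theorem t ≡ 22 (mod 24). Since 22 ≡ 10 (mod 12) and 12 ∣ 24, we get t ≡ 10 (mod 12).

Forward direction. This fails: t = 10 gives 10 ≡ 10 (mod 12) but 10 ≡ 2 (mod 8), so the conjunction on the right does not hold.

The forward direction fails; the converse holds.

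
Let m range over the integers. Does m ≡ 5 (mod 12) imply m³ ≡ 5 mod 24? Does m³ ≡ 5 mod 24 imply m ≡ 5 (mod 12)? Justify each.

(⟹) This fails: take m = 17. Then 17 ≡ 5 (mod 12), but 17³ = 4913 ≡ 17 (mod 24), not 5.

(⟸) Conversely, the residues r modulo 24 with r³ ≡ 5 (mod 24) are exactly {5}, and each is ≡ 5 (mod 12).

Only the converse holds.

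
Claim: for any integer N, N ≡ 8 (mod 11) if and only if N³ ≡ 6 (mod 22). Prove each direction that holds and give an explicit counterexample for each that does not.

Not equivalent: only (⇐) holds.

[⇒] This fails: take N = 19. Then 19 ≡ 8 (mod 11), but 19³ = 6859 ≡ 17 (mod 22), not 6.

[⇐] Conversely, the residues r modulo 22 with r³ ≡ 6 (mod 22) are exactly {8}, and each is ≡ 8 (mod 11).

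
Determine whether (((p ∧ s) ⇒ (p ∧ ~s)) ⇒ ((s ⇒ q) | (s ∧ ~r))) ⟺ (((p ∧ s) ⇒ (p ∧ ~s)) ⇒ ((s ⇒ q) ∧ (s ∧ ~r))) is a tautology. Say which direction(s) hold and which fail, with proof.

(⇒) This fails. Under p = F, q = F, r = F, s = F, the left side is true but the right side is false.

(⇐) Assume the antecedent. If p is true, the consequent reduces to true regardless of the other variables. If p is false, the antecedent forces (p = F, q = T, r = F, s = T), and the consequent holds there. Either way the consequent holds.

(⇒) fails; (⇐) holds.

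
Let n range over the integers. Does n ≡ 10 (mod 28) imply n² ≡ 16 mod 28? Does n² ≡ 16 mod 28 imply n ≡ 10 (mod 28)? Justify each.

Converse. This fails: take n = 4. Then 4² = 16 ≡ 16 (mod 28), yet 4 ≡ 4 (mod 28), not 10.

Forward direction. Suppose n ≡ 10 (mod 28). Write n = 28j + 10. Then (28j + 10)² = 784j² + 560j + 100 = 28(28j² + 20j + 3) + 16, so n² ≡ 16 (mod 28).

The forward direction holds; the converse fails.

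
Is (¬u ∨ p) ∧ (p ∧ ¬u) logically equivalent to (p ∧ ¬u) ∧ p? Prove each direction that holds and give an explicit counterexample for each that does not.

Both directions hold.

[⇒] Assume the antecedent. If p is true, the antecedent forces (p = T, u = F), and (p ∧ ¬u) ∧ p holds there. If p is false, the antecedent cannot hold. Either way (p ∧ ¬u) ∧ p holds.

[⇐] Assume the antecedent. If p is true, the antecedent forces (p = T, u = F), and (¬u ∨ p) ∧ (p ∧ ¬u) holds there. If p is false, the antecedent cannot hold. Either way (¬u ∨ p) ∧ (p ∧ ¬u) holds.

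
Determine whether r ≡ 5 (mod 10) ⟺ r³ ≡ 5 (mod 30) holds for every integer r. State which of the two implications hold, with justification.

Converse. The residues r modulo 30 with r³ ≡ 5 (mod 30) are exactly {5}, and each is ≡ 5 (mod 10).

Forward direction. This fails: take r = 15. Then 15 ≡ 5 (mod 10), but 15³ = 3375 ≡ 15 (mod 30), not 5.

(⇒) fails; (⇐) holds.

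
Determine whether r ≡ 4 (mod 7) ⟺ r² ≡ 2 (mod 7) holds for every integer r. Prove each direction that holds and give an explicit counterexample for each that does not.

[⇒] Suppose r ≡ 4 (mod 7). Write r = 7j + 4. Then (7j + 4)² = 49j² + 56j + 16 = 7(7j² + 8j + 2) + 2, so r² ≡ 2 (mod 7).

[⇐] This fails: take r = 3. Then 3² = 9 ≡ 2 (mod 7), yet 3 ≡ 3 (mod 7), not 4.

Not equivalent: only (⇒) holds.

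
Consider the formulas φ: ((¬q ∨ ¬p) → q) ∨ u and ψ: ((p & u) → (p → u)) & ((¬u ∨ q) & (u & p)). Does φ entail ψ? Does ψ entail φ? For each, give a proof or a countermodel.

Only the converse holds.

(⇒) This fails. Under u = T, p = F, q = F, the left side is true but the right side is false.

(⇐) Assume the antecedent. If u is true, ((¬q ∨ ¬p) → q) ∨ u reduces to true regardless of the other variables. If u is false, the antecedent cannot hold. Either way ((¬q ∨ ¬p) → q) ∨ u holds.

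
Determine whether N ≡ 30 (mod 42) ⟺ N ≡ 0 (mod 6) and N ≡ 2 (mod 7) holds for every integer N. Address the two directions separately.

Both directions hold; the statement is true.

Forward direction. Suppose N ≡ 30 (mod 42); write N = 42j + 30. Since 6 ∣ 42, reducing mod 6 gives N ≡ 30 ≡ 0 (mod 6); since 7 ∣ 42, reducing mod 7 gives N ≡ 30 ≡ 2 (mod 7).

Converse. If N ≡ 0 (mod 6) and N ≡ 2 (mod 7), then by the Chinese remainder theorem N ≡ 30 (mod 42). This is exactly N ≡ 30 (mod 42).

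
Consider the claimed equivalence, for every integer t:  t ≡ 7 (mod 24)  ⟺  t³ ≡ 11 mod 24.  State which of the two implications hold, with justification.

(⇒) fails and (⇐) fails.

Forward direction. This fails: take t = 7. Then 7 ≡ 7 (mod 24), but 7³ = 343 ≡ 7 (mod 24), not 11.

Converse. This fails: take t = 11. Then 11³ = 1331 ≡ 11 (mod 24), yet 11 ≡ 11 (mod 24), not 7.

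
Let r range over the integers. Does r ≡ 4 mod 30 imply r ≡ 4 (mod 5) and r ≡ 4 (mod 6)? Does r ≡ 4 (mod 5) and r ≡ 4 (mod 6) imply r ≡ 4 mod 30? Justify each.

[⇒] Suppose r ≡ 4 (mod 30); write r = 30j + 4. Since 5 ∣ 30, reducing mod 5 gives r ≡ 4 (mod 5); since 6 ∣ 30, reducing mod 6 gives r ≡ 4 (mod 6).

[⇐] Conversely, if r ≡ 4 (mod 5) and r ≡ 4 (mod 6), then by the Chinese remainder theorem r ≡ 4 (mod 30). This is exactly r ≡ 4 (mod 30).

Both implications hold.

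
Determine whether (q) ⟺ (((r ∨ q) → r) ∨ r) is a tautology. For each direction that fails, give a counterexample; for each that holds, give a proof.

(⟹) This fails. Under q = T, r = F, the left side is true but the right side is false.

(⟸) This fails. Under q = F, r = F, the left side is false but the right side is true.

Neither implication holds.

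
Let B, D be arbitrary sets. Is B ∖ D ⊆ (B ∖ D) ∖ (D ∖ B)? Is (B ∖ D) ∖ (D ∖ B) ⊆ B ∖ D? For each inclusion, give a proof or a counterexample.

(⟸) Let x ∈ (B ∖ D) ∖ (D ∖ B). Then x ∈ B and x ∉ D, from which x ∈ B ∖ D.

(⟹) Let x ∈ B ∖ D. Then x ∈ B and x ∉ D, from which x ∈ (B ∖ D) ∖ (D ∖ B).

The two sets are equal.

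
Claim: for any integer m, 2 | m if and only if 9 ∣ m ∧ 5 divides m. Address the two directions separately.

(⇒) fails and (⇐) fails.

[⇒] This fails: take m = 2. Certainly 2 ∣ 2, but 9 ∤ 2.

[⇐] This fails: take m = 45. Both 9 ∣ 45 and 5 ∣ 45, yet 45 is not a multiple of 2 (since 45 = 22·2 + 1), so 2 ∤ 45.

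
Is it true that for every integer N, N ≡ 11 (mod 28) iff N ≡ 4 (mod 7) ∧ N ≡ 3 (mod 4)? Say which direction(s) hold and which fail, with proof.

The biconditional holds.

(⇐) If N ≡ 4 (mod 7) and N ≡ 3 (mod 4), then by the Chinese remainder theorem N ≡ 11 (mod 28). This is exactly N ≡ 11 (mod 28).

(⇒) Suppose N ≡ 11 (mod 28); write N = 28j + 11. Since 7 ∣ 28, reducing mod 7 gives N ≡ 11 ≡ 4 (mod 7); since 4 ∣ 28, reducing mod 4 gives N ≡ 11 ≡ 3 (mod 4).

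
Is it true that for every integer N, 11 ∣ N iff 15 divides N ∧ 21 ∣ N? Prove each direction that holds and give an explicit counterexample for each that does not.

(⇒) This fails: take N = 11. Certainly 11 ∣ 11, but 15 ∤ 11.

(⇐) This fails: take N = 105. Both 15 ∣ 105 and 21 ∣ 105, yet 105 is not a multiple of 11 (since 105 = 9·11 + 6), so 11 ∤ 105.

Both directions fail.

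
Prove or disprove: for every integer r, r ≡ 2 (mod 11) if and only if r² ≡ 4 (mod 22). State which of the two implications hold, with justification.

Neither direction holds.

(→) This fails: take r = 13. Then 13 ≡ 2 (mod 11), but 13² = 169 ≡ 15 (mod 22), not 4.

(←) This fails: take r = 20. Then 20² = 400 ≡ 4 (mod 22), yet 20 ≡ 9 (mod 11), not 2.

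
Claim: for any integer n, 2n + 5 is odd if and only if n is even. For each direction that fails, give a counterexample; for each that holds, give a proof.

(→) This fails: take n = 1. Then 2n + 5 = 7, which is odd, yet n = 1 is odd, not even.

(←) Suppose n is even. Since 2 is even, 2n is even for every n, so 2n + 5 has the same parity as 5, which is odd. Hence 2n + 5 is odd.

The forward direction fails; the converse holds.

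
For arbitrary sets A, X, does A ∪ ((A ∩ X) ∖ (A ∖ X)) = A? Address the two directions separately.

The two sets are equal.

(⊆) Let x ∈ A ∪ ((A ∩ X) ∖ (A ∖ X)). Then either x ∈ A and x ∉ X; or x ∈ A ∩ X. In each case x ∈ A, so A ∪ ((A ∩ X) ∖ (A ∖ X)) ⊆ A.

(⊇) Let x ∈ A. Then either x ∈ A and x ∉ X; or x ∈ A ∩ X. In each case x ∈ A ∪ ((A ∩ X) ∖ (A ∖ X)), so A ⊆ A ∪ ((A ∩ X) ∖ (A ∖ X)).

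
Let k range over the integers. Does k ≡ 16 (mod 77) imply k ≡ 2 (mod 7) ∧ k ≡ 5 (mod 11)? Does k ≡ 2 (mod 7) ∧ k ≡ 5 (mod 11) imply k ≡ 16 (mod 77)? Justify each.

(⇒) Suppose k ≡ 16 (mod 77); write k = 77j + 16. Since 7 ∣ 77, reducing mod 7 gives k ≡ 16 ≡ 2 (mod 7); since 11 ∣ 77, reducing mod 11 gives k ≡ 16 ≡ 5 (mod 11).

(⇐) Conversely, if k ≡ 2 (mod 7) and k ≡ 5 (mod 11), then by the Chinese remainder theorem k ≡ 16 (mod 77). This is exactly k ≡ 16 (mod 77).

Both directions hold.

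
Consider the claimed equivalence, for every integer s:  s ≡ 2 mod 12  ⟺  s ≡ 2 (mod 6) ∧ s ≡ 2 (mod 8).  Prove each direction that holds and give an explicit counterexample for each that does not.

Not equivalent: only (⇐) holds.

(⟸) If s ≡ 2 (mod 6) and s ≡ 2 (mod 8), then by the Chinese remainder theorem s ≡ 2 (mod 24). Since 2 ≡ 2 (mod 12) and 12 ∣ 24, we get s ≡ 2 (mod 12).

(⟹) This fails: s = 14 gives 14 ≡ 2 (mod 12) but 14 ≡ 6 (mod 8), so the conjunction on the right does not hold.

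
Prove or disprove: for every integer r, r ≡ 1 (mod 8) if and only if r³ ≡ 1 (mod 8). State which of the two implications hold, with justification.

(←) For the converse, argue contrapositively. If r ≢ 1 (mod 8), then r is congruent to one of 0, 2, 3, 4, 5, 6, 7 modulo 8, and these give r³ ≡ 0, 0, 3, 0, 5, 0, 7 respectively — never 1.

(→) Suppose r ≡ 1 (mod 8). Write r = 8j + 1. Then (8j + 1)³ = 512j³ + 192j² + 24j + 1 = 8(64j³ + 24j² + 3j) + 1, so r³ ≡ 1 (mod 8).

Both directions hold.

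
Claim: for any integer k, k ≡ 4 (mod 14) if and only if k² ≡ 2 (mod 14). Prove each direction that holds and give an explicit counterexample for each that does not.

Not equivalent: only (⇒) holds.

(⇒) Suppose k ≡ 4 (mod 14). Write k = 14j + 4. Then (14j + 4)² = 196j² + 112j + 16 = 14(14j² + 8j + 1) + 2, so k² ≡ 2 (mod 14).

(⇐) This fails: take k = 10. Then 10² = 100 ≡ 2 (mod 14), yet 10 ≡ 10 (mod 14), not 4.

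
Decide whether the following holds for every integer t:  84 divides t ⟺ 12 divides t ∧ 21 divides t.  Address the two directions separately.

Both directions hold; the statement is true.

Forward direction. If 84 ∣ t, write t = 84q. Since 84 = 7·12, t = 12·(7q), so 12 ∣ t; and since 84 = 4·21, t = 21·(4q), so 21 ∣ t.

Converse. Suppose 12 ∣ t and 21 ∣ t. Any common multiple of 12 and 21 is a multiple of their lcm; here lcm(12, 21) = 12·21/gcd(12, 21) = 252/3 = 84, so 84 ∣ t.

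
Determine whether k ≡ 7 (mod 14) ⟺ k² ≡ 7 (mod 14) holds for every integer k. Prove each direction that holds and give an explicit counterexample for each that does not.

Converse. Suppose k² ≡ 7 (mod 14). The only residue r in {0, …, 13} with r² ≡ 7 (mod 14) is r = 7, so k ≡ 7 (mod 14).

Forward direction. Suppose k ≡ 7 (mod 14). Write k = 14j + 7. Then (14j + 7)² = 196j² + 196j + 49 = 14(14j² + 14j + 3) + 7, so k² ≡ 7 (mod 14).

Equivalent; both directions hold.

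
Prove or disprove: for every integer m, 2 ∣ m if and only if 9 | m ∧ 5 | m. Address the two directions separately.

[⇒] This fails: take m = 2. Certainly 2 ∣ 2, but 9 ∤ 2.

[⇐] This fails: take m = 45. Both 9 ∣ 45 and 5 ∣ 45, yet 45 is not a multiple of 2 (since 45 = 22·2 + 1), so 2 ∤ 45.

Neither direction holds.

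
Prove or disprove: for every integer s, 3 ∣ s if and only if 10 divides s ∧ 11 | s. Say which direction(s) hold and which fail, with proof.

(→) This fails: take s = 3. Certainly 3 ∣ 3, but 10 ∤ 3.

(←) This fails: take s = 110. Both 10 ∣ 110 and 11 ∣ 110, yet 110 is not a multiple of 3 (since 110 = 36·3 + 2), so 3 ∤ 110.

Neither implication holds.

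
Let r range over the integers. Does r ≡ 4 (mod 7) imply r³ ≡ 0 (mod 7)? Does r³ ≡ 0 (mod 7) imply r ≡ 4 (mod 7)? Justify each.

(→) This fails: take r = 4. Then 4 ≡ 4 (mod 7), but 4³ = 64 ≡ 1 (mod 7), not 0.

(←) This fails: take r = 0. Then 0³ = 0 ≡ 0 (mod 7), yet 0 ≡ 0 (mod 7), not 4.

Neither direction holds.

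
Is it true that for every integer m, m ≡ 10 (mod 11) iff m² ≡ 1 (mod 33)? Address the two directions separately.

Forward direction. This fails: take m = 21. Then 21 ≡ 10 (mod 11), but 21² = 441 ≡ 12 (mod 33), not 1.

Converse. This fails: take m = 1. Then 1² = 1 ≡ 1 (mod 33), yet 1 ≡ 1 (mod 11), not 10.

Neither direction holds.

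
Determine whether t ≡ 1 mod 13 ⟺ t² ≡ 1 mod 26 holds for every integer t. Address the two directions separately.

Both directions fail.

Forward direction. This fails: take t = 14. Then 14 ≡ 1 (mod 13), but 14² = 196 ≡ 14 (mod 26), not 1.

Converse. This fails: take t = 25. Then 25² = 625 ≡ 1 (mod 26), yet 25 ≡ 12 (mod 13), not 1.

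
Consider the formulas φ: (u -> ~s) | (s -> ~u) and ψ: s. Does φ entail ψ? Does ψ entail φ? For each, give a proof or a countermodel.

Both directions fail.

(⇒) This fails. Under s = F, u = F, the left side is true but the right side is false.

(⇐) This fails. Under s = T, u = T, the left side is false but the right side is true.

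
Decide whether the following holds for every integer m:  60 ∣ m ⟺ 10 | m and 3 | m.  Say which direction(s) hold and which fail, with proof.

[⇒] If 60 ∣ m, write m = 60q. Since 60 = 6·10, m = 10·(6q), so 10 ∣ m; and since 60 = 20·3, m = 3·(20q), so 3 ∣ m.

[⇐] This fails: take m = 30. Both 10 ∣ 30 and 3 ∣ 30, yet 30 is not a multiple of 60 (since 30 = 0·60 + 30), so 60 ∤ 30.

The forward direction holds; the converse fails.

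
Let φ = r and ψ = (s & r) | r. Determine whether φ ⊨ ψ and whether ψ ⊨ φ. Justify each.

The biconditional holds.

[⇒] Assume the antecedent. If r is true, (s & r) | r reduces to true regardless of the other variables. If r is false, the antecedent cannot hold. Either way (s & r) | r holds.

[⇐] Assume the antecedent. If r is true, r reduces to true regardless of the other variables. If r is false, the antecedent cannot hold. Either way r holds.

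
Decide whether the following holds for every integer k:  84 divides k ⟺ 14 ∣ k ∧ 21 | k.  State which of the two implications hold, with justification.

Only the forward implication holds.

(→) If 84 ∣ k, write k = 84q. Since 84 = 6·14, k = 14·(6q), so 14 ∣ k; and since 84 = 4·21, k = 21·(4q), so 21 ∣ k.

(←) This fails: take k = 42. Both 14 ∣ 42 and 21 ∣ 42, yet 42 is not a multiple of 84 (since 42 = 0·84 + 42), so 84 ∤ 42.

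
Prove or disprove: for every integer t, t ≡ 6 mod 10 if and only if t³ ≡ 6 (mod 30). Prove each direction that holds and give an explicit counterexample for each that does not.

Only the reverse direction holds.

(⇐) The residues r modulo 30 with r³ ≡ 6 (mod 30) are exactly {6}, and each is ≡ 6 (mod 10).

(⇒) This fails: take t = 16. Then 16 ≡ 6 (mod 10), but 16³ = 4096 ≡ 16 (mod 30), not 6.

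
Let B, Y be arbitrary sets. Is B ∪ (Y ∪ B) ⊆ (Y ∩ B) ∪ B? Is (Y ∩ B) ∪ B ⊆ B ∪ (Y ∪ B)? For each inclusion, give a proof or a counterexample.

(⟹) This inclusion fails. Take B = ∅, Y = {1}; then 1 ∈ B ∪ (Y ∪ B) but 1 ∉ (Y ∩ B) ∪ B.

(⟸) Let x ∈ (Y ∩ B) ∪ B. Then either x ∈ B and x ∉ Y; or x ∈ B ∩ Y. In each case x ∈ B ∪ (Y ∪ B), so (Y ∩ B) ∪ B ⊆ B ∪ (Y ∪ B).

The sets are not equal: only the reverse inclusion holds.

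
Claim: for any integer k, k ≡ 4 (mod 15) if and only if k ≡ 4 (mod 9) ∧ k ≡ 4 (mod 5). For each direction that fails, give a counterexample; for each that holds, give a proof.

Converse. If k ≡ 4 (mod 9) and k ≡ 4 (mod 5), then by the Chinese remainder theorem k ≡ 4 (mod 45). Since 4 ≡ 4 (mod 15) and 15 ∣ 45, we get k ≡ 4 (mod 15).

Forward direction. This fails: k = 34 gives 34 ≡ 4 (mod 15) but 34 ≡ 7 (mod 9), so the conjunction on the right does not hold.

Not equivalent: only (⇐) holds.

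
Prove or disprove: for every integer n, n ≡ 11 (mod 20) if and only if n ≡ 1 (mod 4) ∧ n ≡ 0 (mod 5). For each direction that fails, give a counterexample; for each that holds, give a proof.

(⇒) fails and (⇐) fails.

Forward direction. This fails: n = 11 gives 11 ≡ 11 (mod 20) but 11 ≡ 3 (mod 4), so the conjunction on the right does not hold.

Converse. This fails: n = 5 satisfies both congruences on the right (5 ≡ 1 mod 4 and 5 ≡ 0 mod 5) yet 5 ≡ 5 (mod 20), not 11.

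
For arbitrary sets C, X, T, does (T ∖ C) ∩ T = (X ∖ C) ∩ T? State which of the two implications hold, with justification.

Only the reverse inclusion holds.

Forward inclusion. This inclusion fails. Take C = ∅, X = ∅, T = {1}; then 1 ∈ (T ∖ C) ∩ T but 1 ∉ (X ∖ C) ∩ T.

Reverse inclusion. Let x ∈ (X ∖ C) ∩ T. Then x ∈ X ∩ T and x ∉ C, from which x ∈ (T ∖ C) ∩ T.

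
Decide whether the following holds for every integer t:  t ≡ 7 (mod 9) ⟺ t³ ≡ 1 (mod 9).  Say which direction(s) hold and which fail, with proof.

Not equivalent: only (⇒) holds.

(⇐) This fails: take t = 1. Then 1³ = 1 ≡ 1 (mod 9), yet 1 ≡ 1 (mod 9), not 7.

(⇒) Suppose t ≡ 7 (mod 9). Write t = 9j + 7. Then (9j + 7)³ = 729j³ + 1701j² + 1323j + 343 = 9(81j³ + 189j² + 147j + 38) + 1, so t³ ≡ 1 (mod 9).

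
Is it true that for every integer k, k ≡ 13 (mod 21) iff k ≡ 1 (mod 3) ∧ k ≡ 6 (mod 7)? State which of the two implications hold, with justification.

Both directions hold; the statement is true.

Forward direction. Suppose k ≡ 13 (mod 21); write k = 21j + 13. Since 3 ∣ 21, reducing mod 3 gives k ≡ 13 ≡ 1 (mod 3); since 7 ∣ 21, reducing mod 7 gives k ≡ 13 ≡ 6 (mod 7).

Converse. If k ≡ 1 (mod 3) and k ≡ 6 (mod 7), then by the Chinese remainder theorem k ≡ 13 (mod 21). This is exactly k ≡ 13 (mod 21).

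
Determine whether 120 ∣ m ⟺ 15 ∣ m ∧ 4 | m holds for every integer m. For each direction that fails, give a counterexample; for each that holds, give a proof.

Converse. This fails: take m = 60. Both 15 ∣ 60 and 4 ∣ 60, yet 60 is not a multiple of 120 (since 60 = 0·120 + 60), so 120 ∤ 60.

Forward direction. If 120 ∣ m, write m = 120q. Since 120 = 8·15, m = 15·(8q), so 15 ∣ m; and since 120 = 30·4, m = 4·(30q), so 4 ∣ m.

Not equivalent: only (⇒) holds.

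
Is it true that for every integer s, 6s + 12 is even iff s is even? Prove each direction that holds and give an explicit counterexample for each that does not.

(→) This fails: take s = 7. Then 6s + 12 = 54, which is even, yet s = 7 is odd, not even.

(←) Suppose s is even. Since 6 is even, 6s is even for every s, so 6s + 12 has the same parity as 12, which is even. Hence 6s + 12 is even.

Not equivalent: only (⇐) holds.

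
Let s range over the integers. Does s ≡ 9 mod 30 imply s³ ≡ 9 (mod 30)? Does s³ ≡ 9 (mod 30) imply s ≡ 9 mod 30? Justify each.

Equivalent; both directions hold.

(⟹) Suppose s ≡ 9 mod 30. Write s = 30j + 9. Then (30j + 9)³ = 27000j³ + 24300j² + 7290j + 729 = 30(900j³ + 810j² + 243j + 24) + 9, so s³ ≡ 9 (mod 30).

(⟸) Conversely, suppose s³ ≡ 9 (mod 30). The only residue r in {0, …, 29} with r³ ≡ 9 (mod 30) is r = 9, so s ≡ 9 (mod 30).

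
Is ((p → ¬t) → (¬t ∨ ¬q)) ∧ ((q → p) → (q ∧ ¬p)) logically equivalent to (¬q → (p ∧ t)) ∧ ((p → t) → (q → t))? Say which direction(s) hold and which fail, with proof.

Neither direction holds.

(→) This fails. Under p = F, q = T, t = F, the left side is true but the right side is false.

(←) This fails. Under p = T, q = T, t = F, the left side is false but the right side is true.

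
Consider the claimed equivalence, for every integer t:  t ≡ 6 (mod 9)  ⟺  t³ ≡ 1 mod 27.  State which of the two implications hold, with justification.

(⟹) This fails: take t = 6. Then 6 ≡ 6 (mod 9), but 6³ = 216 ≡ 0 (mod 27), not 1.

(⟸) This fails: take t = 1. Then 1³ = 1 ≡ 1 (mod 27), yet 1 ≡ 1 (mod 9), not 6.

Neither direction holds.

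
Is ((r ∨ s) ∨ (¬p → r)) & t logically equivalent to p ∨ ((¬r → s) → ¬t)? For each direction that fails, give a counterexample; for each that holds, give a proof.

Neither implication holds.

(⟹) This fails. Under t = T, p = F, s = T, r = F, the left side is true but the right side is false.

(⟸) This fails. Under t = F, p = F, s = F, r = F, the left side is false but the right side is true.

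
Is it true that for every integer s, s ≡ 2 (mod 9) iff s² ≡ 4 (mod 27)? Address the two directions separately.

[⇒] This fails: take s = 11. Then 11 ≡ 2 (mod 9), but 11² = 121 ≡ 13 (mod 27), not 4.

[⇐] This fails: take s = 25. Then 25² = 625 ≡ 4 (mod 27), yet 25 ≡ 7 (mod 9), not 2.

Both directions fail.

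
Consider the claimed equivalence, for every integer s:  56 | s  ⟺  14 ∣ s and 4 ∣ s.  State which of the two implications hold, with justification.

[⇐] This fails: take s = 28. Both 14 ∣ 28 and 4 ∣ 28, yet 28 is not a multiple of 56 (since 28 = 0·56 + 28), so 56 ∤ 28.

[⇒] If 56 ∣ s, write s = 56q. Since 56 = 4·14, s = 14·(4q), so 14 ∣ s; and since 56 = 14·4, s = 4·(14q), so 4 ∣ s.

Only the forward implication holds.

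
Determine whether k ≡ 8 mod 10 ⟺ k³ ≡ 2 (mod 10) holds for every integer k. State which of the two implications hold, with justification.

Both implications hold.

(→) Suppose k ≡ 8 mod 10. Write k = 10j + 8. Then (10j + 8)³ = 1000j³ + 2400j² + 1920j + 512 = 10(100j³ + 240j² + 192j + 51) + 2, so k³ ≡ 2 (mod 10).

(←) Conversely, suppose k³ ≡ 2 (mod 10). The only residue r in {0, …, 9} with r³ ≡ 2 (mod 10) is r = 8, so k ≡ 8 (mod 10).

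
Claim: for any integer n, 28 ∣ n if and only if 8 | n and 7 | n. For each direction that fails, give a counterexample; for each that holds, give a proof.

(⟸) Suppose 8 ∣ n and 7 ∣ n. Any common multiple of 8 and 7 is a multiple of their lcm; here gcd(8, 7) = 1, so lcm(8, 7) = 8·7 = 56, so 56 ∣ n. Since 28 ∣ 56, it follows that 28 ∣ n.

(⟹) This fails: take n = 28. Certainly 28 ∣ 28, but 8 ∤ 28.

Not equivalent: only (⇐) holds.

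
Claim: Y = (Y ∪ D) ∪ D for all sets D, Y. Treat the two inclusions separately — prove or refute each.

(⊆) holds; (⊇) fails.

Forward inclusion. Let x ∈ Y. Then either x ∈ Y and x ∉ D; or x ∈ D ∩ Y. In each case x ∈ (Y ∪ D) ∪ D, so Y ⊆ (Y ∪ D) ∪ D.

Reverse inclusion. This inclusion fails. Take D = {1}, Y = ∅; then 1 ∈ (Y ∪ D) ∪ D but 1 ∉ Y.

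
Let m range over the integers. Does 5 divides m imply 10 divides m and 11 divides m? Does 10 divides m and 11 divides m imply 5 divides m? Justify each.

Not equivalent: only (⇐) holds.

(→) This fails: take m = 5. Certainly 5 ∣ 5, but 10 ∤ 5.

(←) Suppose 10 ∣ m and 11 ∣ m. Any common multiple of 10 and 11 is a multiple of their lcm; here gcd(10, 11) = 1, so lcm(10, 11) = 10·11 = 110, so 110 ∣ m. Since 5 ∣ 110, it follows that 5 ∣ m.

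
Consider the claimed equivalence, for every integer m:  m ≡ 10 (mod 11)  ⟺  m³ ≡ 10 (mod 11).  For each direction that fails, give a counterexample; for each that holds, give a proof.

Both directions hold; the statement is true.

[⇐] Suppose m³ ≡ 10 (mod 11). The only residue r in {0, …, 10} with r³ ≡ 10 (mod 11) is r = 10, so m ≡ 10 (mod 11).

[⇒] Suppose m ≡ 10 (mod 11). Write m = 11j + 10. Then (11j + 10)³ = 1331j³ + 3630j² + 3300j + 1000 = 11(121j³ + 330j² + 300j + 90) + 10, so m³ ≡ 10 (mod 11).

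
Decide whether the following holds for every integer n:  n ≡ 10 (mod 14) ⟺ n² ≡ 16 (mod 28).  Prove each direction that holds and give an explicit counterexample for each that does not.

(⇐) This fails: take n = 4. Then 4² = 16 ≡ 16 (mod 28), yet 4 ≡ 4 (mod 14), not 10.

(⇒) Suppose n ≡ 10 (mod 14). Working modulo 28, n ∈ {10, 24}; for each such r, r² ≡ 16 (mod 28).

(⇒) holds; (⇐) fails.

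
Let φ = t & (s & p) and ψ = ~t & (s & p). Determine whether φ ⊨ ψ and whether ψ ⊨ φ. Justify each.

(⇒) fails and (⇐) fails.

(⇒) This fails. Under p = T, t = T, s = T, the left side is true but the right side is false.

(⇐) This fails. Under p = T, t = F, s = T, the left side is false but the right side is true.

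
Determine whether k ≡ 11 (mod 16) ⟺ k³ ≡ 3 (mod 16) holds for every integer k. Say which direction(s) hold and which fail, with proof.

The biconditional holds.

[⇒] Suppose k ≡ 11 (mod 16). Write k = 16j + 11. Then (16j + 11)³ = 4096j³ + 8448j² + 5808j + 1331 = 16(256j³ + 528j² + 363j + 83) + 3, so k³ ≡ 3 (mod 16).

[⇐] Conversely, suppose k³ ≡ 3 (mod 16). The only residue r in {0, …, 15} with r³ ≡ 3 (mod 16) is r = 11, so k ≡ 11 (mod 16).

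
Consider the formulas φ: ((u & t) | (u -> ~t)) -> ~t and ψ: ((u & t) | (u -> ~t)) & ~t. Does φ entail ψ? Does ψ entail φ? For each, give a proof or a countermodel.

Both directions hold; the statement is true.

Forward direction. Assume the antecedent. If u is true, the antecedent forces (u = T, t = F), and ((u & t) | (u -> ~t)) & ~t holds there. If u is false, the antecedent forces (u = F, t = F), and ((u & t) | (u -> ~t)) & ~t holds there. Either way ((u & t) | (u -> ~t)) & ~t holds.

Converse. Assume the antecedent. If u is true, the antecedent forces (u = T, t = F), and ((u & t) | (u -> ~t)) -> ~t holds there. If u is false, the antecedent forces (u = F, t = F), and ((u & t) | (u -> ~t)) -> ~t holds there. Either way ((u & t) | (u -> ~t)) -> ~t holds.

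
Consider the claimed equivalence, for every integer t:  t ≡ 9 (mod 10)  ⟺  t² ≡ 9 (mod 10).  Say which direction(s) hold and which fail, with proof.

(⇒) This fails: take t = 9. Then 9 ≡ 9 (mod 10), but 9² = 81 ≡ 1 (mod 10), not 9.

(⇐) This fails: take t = 3. Then 3² = 9 ≡ 9 (mod 10), yet 3 ≡ 3 (mod 10), not 9.

Both directions fail.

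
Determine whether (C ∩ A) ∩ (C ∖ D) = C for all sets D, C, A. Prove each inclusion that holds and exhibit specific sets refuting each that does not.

Only the forward inclusion holds.

(⟸) This inclusion fails. Take D = ∅, C = {1}, A = ∅; then 1 ∈ C but 1 ∉ (C ∩ A) ∩ (C ∖ D).

(⟹) Let x ∈ (C ∩ A) ∩ (C ∖ D). Then x ∈ C ∩ A and x ∉ D, from which x ∈ C.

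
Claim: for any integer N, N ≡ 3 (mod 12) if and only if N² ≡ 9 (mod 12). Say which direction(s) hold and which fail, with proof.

(⟹) Suppose N ≡ 3 (mod 12). Write N = 12j + 3. Then (12j + 3)² = 144j² + 72j + 9 = 12(12j² + 6j) + 9, so N² ≡ 9 (mod 12).

(⟸) This fails: take N = 9. Then 9² = 81 ≡ 9 (mod 12), yet 9 ≡ 9 (mod 12), not 3.

Only the forward implication holds.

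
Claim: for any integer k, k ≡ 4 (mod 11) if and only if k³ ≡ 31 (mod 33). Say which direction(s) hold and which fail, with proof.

(⟹) This fails: take k = 15. Then 15 ≡ 4 (mod 11), but 15³ = 3375 ≡ 9 (mod 33), not 31.

(⟸) Conversely, the residues r modulo 33 with r³ ≡ 31 (mod 33) are exactly {4}, and each is ≡ 4 (mod 11).

The forward direction fails; the converse holds.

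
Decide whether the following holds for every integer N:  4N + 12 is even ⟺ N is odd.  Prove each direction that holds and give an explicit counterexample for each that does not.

Only the converse holds.

(⇒) This fails: take N = 2. Then 4N + 12 = 20, which is even, yet N = 2 is even, not odd.

(⇐) Suppose N is odd. Since 4 is even, 4N is even for every N, so 4N + 12 has the same parity as 12, which is even. Hence 4N + 12 is even.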